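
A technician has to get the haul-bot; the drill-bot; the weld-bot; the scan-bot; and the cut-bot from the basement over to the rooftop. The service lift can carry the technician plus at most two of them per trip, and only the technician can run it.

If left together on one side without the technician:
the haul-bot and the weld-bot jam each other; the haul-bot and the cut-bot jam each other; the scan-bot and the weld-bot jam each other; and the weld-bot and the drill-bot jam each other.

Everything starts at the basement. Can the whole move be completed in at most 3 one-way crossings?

No

Counting alone: the technician can take at most 2 across per trip to the rooftop, so moving all 5 needs at least 3 loaded trips out, with a return between consecutive ones — at least 5 crossings.
Since 3 < 5, 3 crossings cannot be enough. (The shortest complete plan in fact takes 5:)
1. Technician goes to the rooftop with the haul-bot and the weld-bot.  [the basement: the cut-bot, the drill-bot, the scan-bot | the rooftop: the haul-bot, the weld-bot]
2. Technician goes back to the basement with the weld-bot.  [the basement: the cut-bot, the drill-bot, the scan-bot, the weld-bot | the rooftop: the haul-bot]
3. Technician goes to the rooftop with the drill-bot and the scan-bot.  [the basement: the cut-bot, the weld-bot | the rooftop: the drill-bot, the haul-bot, the scan-bot]
4. Technician goes back to the basement alone.  [the basement: the cut-bot, the weld-bot | the rooftop: the drill-bot, the haul-bot, the scan-bot]
5. Technician goes to the rooftop with the cut-bot and the weld-bot.  [the basement: — | the rooftop: the cut-bot, the drill-bot, the haul-bot, the scan-bot, the weld-bot]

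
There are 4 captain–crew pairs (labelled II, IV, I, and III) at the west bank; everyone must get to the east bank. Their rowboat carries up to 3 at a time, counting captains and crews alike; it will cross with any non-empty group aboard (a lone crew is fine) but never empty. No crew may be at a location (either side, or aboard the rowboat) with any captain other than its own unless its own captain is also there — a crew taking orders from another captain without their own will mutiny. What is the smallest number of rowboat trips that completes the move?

Counting alone: each trip to the east bank takes at most 3 across and each return brings at least 1 back, so after t trips out (and t−1 returns) at most 3t − (t−1) of the 8 are across; that first reaches 8 at t = 4, so at least 7 crossings are needed.
The safety rule pushes this higher. Following every safe sequence of crossings, the most of the 8 that can be at the east bank as the rowboat arrives there on crossing 7 is 7 — never all 8.
So no plan with fewer than 9 crossings exists, and this one achieves 9:
1. captain II and crew II cross → the east bank.
2. captain II crosses ← the west bank.
3. captain II, captain IV, and crew IV cross → the east bank.
4. captain II and crew II cross ← the west bank.
5. captain I, captain II, and captain III cross → the east bank.
6. crew IV crosses ← the west bank.
7. crew II and crew IV cross → the east bank.
8. crew II crosses ← the west bank.
9. crew I, crew II, and crew III cross → the east bank.

9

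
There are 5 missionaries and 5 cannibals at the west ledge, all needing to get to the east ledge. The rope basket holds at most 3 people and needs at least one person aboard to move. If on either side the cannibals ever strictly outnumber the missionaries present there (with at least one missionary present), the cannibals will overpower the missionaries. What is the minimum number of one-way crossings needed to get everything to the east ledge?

11

Counting alone: each trip to the east ledge takes at most 3 across and each return brings at least 1 back, so after t trips out (and t−1 returns) at most 3t − (t−1) of the 10 are across; that first reaches 10 at t = 5, so at least 9 crossings are needed.
The safety rule pushes this higher. Following every safe sequence of crossings, the most of the 10 that can be at the east ledge as the rope basket arrives there on crossing 9 is 9 — never all 10.
So no plan with fewer than 11 crossings exists, and this one achieves 11:
1. 2 cannibals → the east ledge.  (the west ledge: 5M 3C; the east ledge: 0M 2C)
2. 1 cannibal ← the west ledge.  (the west ledge: 5M 4C; the east ledge: 0M 1C)
3. 3 cannibals → the east ledge.  (the west ledge: 5M 1C; the east ledge: 0M 4C)
4. 1 cannibal ← the west ledge.  (the west ledge: 5M 2C; the east ledge: 0M 3C)
5. 3 missionaries → the east ledge.  (the west ledge: 2M 2C; the east ledge: 3M 3C)
6. 1 missionary and 1 cannibal ← the west ledge.  (the west ledge: 3M 3C; the east ledge: 2M 2C)
7. 3 missionaries → the east ledge.  (the west ledge: 0M 3C; the east ledge: 5M 2C)
8. 1 cannibal ← the west ledge.  (the west ledge: 0M 4C; the east ledge: 5M 1C)
9. 2 cannibals → the east ledge.  (the west ledge: 0M 2C; the east ledge: 5M 3C)
10. 1 cannibal ← the west ledge.  (the west ledge: 0M 3C; the east ledge: 5M 2C)
11. 3 cannibals → the east ledge.  (the west ledge: 0M 0C; the east ledge: 5M 5C)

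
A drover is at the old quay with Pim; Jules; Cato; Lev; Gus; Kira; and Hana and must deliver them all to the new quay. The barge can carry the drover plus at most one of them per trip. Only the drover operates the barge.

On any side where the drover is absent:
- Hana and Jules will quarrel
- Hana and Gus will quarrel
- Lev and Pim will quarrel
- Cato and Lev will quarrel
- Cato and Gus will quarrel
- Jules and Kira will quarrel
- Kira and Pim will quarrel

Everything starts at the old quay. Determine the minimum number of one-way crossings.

Whatever the first load, the items left behind include a forbidden pair without the drover. No opening move is safe, so no plan exists.

impossible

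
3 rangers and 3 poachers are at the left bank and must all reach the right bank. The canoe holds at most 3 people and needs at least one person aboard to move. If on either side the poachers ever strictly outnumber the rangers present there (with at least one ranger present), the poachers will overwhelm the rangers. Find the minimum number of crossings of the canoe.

5

Counting alone: each trip to the right bank takes at most 3 across and each return brings at least 1 back, so after t trips out (and t−1 returns) at most 3t − (t−1) of the 6 are across; that first reaches 6 at t = 3, so at least 5 crossings are needed.
The plan below uses exactly 5 crossings, so it is optimal:
1. 2 poachers → the right bank.  (the left bank: 3R 1P; the right bank: 0R 2P)
2. 1 poacher ← the left bank.  (the left bank: 3R 2P; the right bank: 0R 1P)
3. 3 rangers → the right bank.  (the left bank: 0R 2P; the right bank: 3R 1P)
4. 1 poacher ← the left bank.  (the left bank: 0R 3P; the right bank: 3R 0P)
5. 3 poachers → the right bank.  (the left bank: 0R 0P; the right bank: 3R 3P)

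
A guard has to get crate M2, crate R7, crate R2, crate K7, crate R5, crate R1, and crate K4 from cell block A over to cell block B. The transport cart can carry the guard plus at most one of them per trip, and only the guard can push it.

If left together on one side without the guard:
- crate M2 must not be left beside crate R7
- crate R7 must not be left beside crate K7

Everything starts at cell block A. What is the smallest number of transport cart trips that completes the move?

15

Counting alone: the guard can take at most 1 across per trip to cell block B, so moving all 7 needs at least 7 loaded trips out, with a return between consecutive ones — at least 13 crossings.
The safety rule pushes this higher. Following every safe sequence of crossings, the most of the 7 that can be at cell block B as the transport cart arrives there on crossing 13 is 6 — never all 7.
So no plan with fewer than 15 crossings exists, and this one achieves 15:
1. Guard goes to cell block B with crate R7.  [cell block A: crate K4, crate K7, crate M2, crate R1, crate R2, crate R5 | cell block B: crate R7]
2. Guard goes back to cell block A alone.  [cell block A: crate K4, crate K7, crate M2, crate R1, crate R2, crate R5 | cell block B: crate R7]
3. Guard goes to cell block B with crate M2.  [cell block A: crate K4, crate K7, crate R1, crate R2, crate R5 | cell block B: crate M2, crate R7]
4. Guard goes back to cell block A with crate R7.  [cell block A: crate K4, crate K7, crate R1, crate R2, crate R5, crate R7 | cell block B: crate M2]
5. Guard goes to cell block B with crate K7.  [cell block A: crate K4, crate R1, crate R2, crate R5, crate R7 | cell block B: crate K7, crate M2]
6. Guard goes back to cell block A alone.  [cell block A: crate K4, crate R1, crate R2, crate R5, crate R7 | cell block B: crate K7, crate M2]
7. Guard goes to cell block B with crate R2.  [cell block A: crate K4, crate R1, crate R5, crate R7 | cell block B: crate K7, crate M2, crate R2]
8. Guard goes back to cell block A alone.  [cell block A: crate K4, crate R1, crate R5, crate R7 | cell block B: crate K7, crate M2, crate R2]
9. Guard goes to cell block B with crate R5.  [cell block A: crate K4, crate R1, crate R7 | cell block B: crate K7, crate M2, crate R2, crate R5]
10. Guard goes back to cell block A alone.  [cell block A: crate K4, crate R1, crate R7 | cell block B: crate K7, crate M2, crate R2, crate R5]
11. Guard goes to cell block B with crate R1.  [cell block A: crate K4, crate R7 | cell block B: crate K7, crate M2, crate R1, crate R2, crate R5]
12. Guard goes back to cell block A alone.  [cell block A: crate K4, crate R7 | cell block B: crate K7, crate M2, crate R1, crate R2, crate R5]
13. Guard goes to cell block B with crate K4.  [cell block A: crate R7 | cell block B: crate K4, crate K7, crate M2, crate R1, crate R2, crate R5]
14. Guard goes back to cell block A alone.  [cell block A: crate R7 | cell block B: crate K4, crate K7, crate M2, crate R1, crate R2, crate R5]
15. Guard goes to cell block B with crate R7.  [cell block A: — | cell block B: crate K4, crate K7, crate M2, crate R1, crate R2, crate R5, crate R7]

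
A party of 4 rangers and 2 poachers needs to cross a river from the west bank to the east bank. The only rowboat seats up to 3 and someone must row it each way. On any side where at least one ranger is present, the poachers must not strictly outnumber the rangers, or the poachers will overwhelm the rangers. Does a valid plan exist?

Yes

1. 2 poachers → the east bank.  (the west bank: 4R 0P; the east bank: 0R 2P)
2. 1 poacher ← the west bank.  (the west bank: 4R 1P; the east bank: 0R 1P)
3. 2 rangers and 1 poacher → the east bank.  (the west bank: 2R 0P; the east bank: 2R 2P)
4. 1 poacher ← the west bank.  (the west bank: 2R 1P; the east bank: 2R 1P)
5. 2 rangers and 1 poacher → the east bank.  (the west bank: 0R 0P; the east bank: 4R 2P)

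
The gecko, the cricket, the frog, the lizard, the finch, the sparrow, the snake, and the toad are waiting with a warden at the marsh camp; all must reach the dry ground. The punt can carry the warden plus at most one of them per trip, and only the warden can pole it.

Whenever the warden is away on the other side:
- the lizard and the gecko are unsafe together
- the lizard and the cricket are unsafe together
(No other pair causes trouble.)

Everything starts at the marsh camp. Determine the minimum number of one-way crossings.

17

Counting alone: the warden can take at most 1 across per trip to the dry ground, so moving all 8 needs at least 8 loaded trips out, with a return between consecutive ones — at least 15 crossings.
The safety rule pushes this higher. Following every safe sequence of crossings, the most of the 8 that can be at the dry ground as the punt arrives there on crossing 15 is 7 — never all 8.
So no plan with fewer than 17 crossings exists, and this one achieves 17:
1. Warden goes to the dry ground with the lizard.
2. Warden goes back to the marsh camp alone.
3. Warden goes to the dry ground with the gecko.
4. Warden goes back to the marsh camp with the lizard.
5. Warden goes to the dry ground with the cricket.
6. Warden goes back to the marsh camp alone.
7. Warden goes to the dry ground with the frog.
8. Warden goes back to the marsh camp alone.
9. Warden goes to the dry ground with the finch.
10. Warden goes back to the marsh camp alone.
11. Warden goes to the dry ground with the sparrow.
12. Warden goes back to the marsh camp alone.
13. Warden goes to the dry ground with the snake.
14. Warden goes back to the marsh camp alone.
15. Warden goes to the dry ground with the toad.
16. Warden goes back to the marsh camp alone.
17. Warden goes to the dry ground with the lizard.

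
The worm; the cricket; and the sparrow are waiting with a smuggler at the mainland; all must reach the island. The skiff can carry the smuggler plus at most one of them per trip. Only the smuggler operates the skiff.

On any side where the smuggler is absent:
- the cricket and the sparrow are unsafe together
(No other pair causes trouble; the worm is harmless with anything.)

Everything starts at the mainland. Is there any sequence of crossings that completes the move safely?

Yes

1. Smuggler goes to the island with the cricket.  [the mainland: the sparrow, the worm | the island: the cricket]
2. Smuggler goes back to the mainland alone.  [the mainland: the sparrow, the worm | the island: the cricket]
3. Smuggler goes to the island with the worm.  [the mainland: the sparrow | the island: the cricket, the worm]
4. Smuggler goes back to the mainland alone.  [the mainland: the sparrow | the island: the cricket, the worm]
5. Smuggler goes to the island with the sparrow.  [the mainland: — | the island: the cricket, the sparrow, the worm]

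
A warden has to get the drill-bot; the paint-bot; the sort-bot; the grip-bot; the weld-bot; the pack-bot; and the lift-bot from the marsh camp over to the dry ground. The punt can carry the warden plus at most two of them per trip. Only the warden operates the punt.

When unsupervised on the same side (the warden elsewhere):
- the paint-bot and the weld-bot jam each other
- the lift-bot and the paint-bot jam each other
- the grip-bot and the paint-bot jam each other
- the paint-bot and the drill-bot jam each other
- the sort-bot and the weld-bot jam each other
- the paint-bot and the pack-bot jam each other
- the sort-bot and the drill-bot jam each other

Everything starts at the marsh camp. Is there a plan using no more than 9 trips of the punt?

Yes

Yes — this plan uses 9 crossings (≤ 9):
1. Warden goes to the dry ground with the paint-bot and the sort-bot.
2. Warden goes back to the marsh camp alone.
3. Warden goes to the dry ground with the drill-bot and the grip-bot.
4. Warden goes back to the marsh camp with the paint-bot and the sort-bot.
5. Warden goes to the dry ground with the paint-bot and the weld-bot.
6. Warden goes back to the marsh camp with the paint-bot.
7. Warden goes to the dry ground with the lift-bot and the pack-bot.
8. Warden goes back to the marsh camp alone.
9. Warden goes to the dry ground with the paint-bot and the sort-bot.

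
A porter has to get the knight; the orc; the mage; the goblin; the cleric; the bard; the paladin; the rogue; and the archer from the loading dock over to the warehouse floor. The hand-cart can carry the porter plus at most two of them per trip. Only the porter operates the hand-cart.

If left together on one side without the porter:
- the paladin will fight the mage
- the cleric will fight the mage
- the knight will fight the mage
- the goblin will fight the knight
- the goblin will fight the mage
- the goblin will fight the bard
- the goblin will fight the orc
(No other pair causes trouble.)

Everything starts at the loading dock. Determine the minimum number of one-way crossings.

15

Counting alone: the porter can take at most 2 across per trip to the warehouse floor, so moving all 9 needs at least 5 loaded trips out, with a return between consecutive ones — at least 9 crossings.
The safety rule pushes this higher. Following every safe sequence of crossings, the most of the 9 that can be at the warehouse floor as the hand-cart arrives there on crossings 9, 11, 13 is 6, 7, 8 respectively — never all 9.
So no plan with fewer than 15 crossings exists, and this one achieves 15:
1. Porter goes to the warehouse floor with the goblin and the mage.  [the loading dock: the archer, the bard, the cleric, the knight, the orc, the paladin, the rogue | the warehouse floor: the goblin, the mage]
2. Porter goes back to the loading dock with the mage.  [the loading dock: the archer, the bard, the cleric, the knight, the mage, the orc, the paladin, the rogue | the warehouse floor: the goblin]
3. Porter goes to the warehouse floor with the mage and the orc.  [the loading dock: the archer, the bard, the cleric, the knight, the paladin, the rogue | the warehouse floor: the goblin, the mage, the orc]
4. Porter goes back to the loading dock with the goblin.  [the loading dock: the archer, the bard, the cleric, the goblin, the knight, the paladin, the rogue | the warehouse floor: the mage, the orc]
5. Porter goes to the warehouse floor with the bard and the knight.  [the loading dock: the archer, the cleric, the goblin, the paladin, the rogue | the warehouse floor: the bard, the knight, the mage, the orc]
6. Porter goes back to the loading dock with the knight.  [the loading dock: the archer, the cleric, the goblin, the knight, the paladin, the rogue | the warehouse floor: the bard, the mage, the orc]
7. Porter goes to the warehouse floor with the cleric and the knight.  [the loading dock: the archer, the goblin, the paladin, the rogue | the warehouse floor: the bard, the cleric, the knight, the mage, the orc]
8. Porter goes back to the loading dock with the mage.  [the loading dock: the archer, the goblin, the mage, the paladin, the rogue | the warehouse floor: the bard, the cleric, the knight, the orc]
9. Porter goes to the warehouse floor with the mage and the paladin.  [the loading dock: the archer, the goblin, the rogue | the warehouse floor: the bard, the cleric, the knight, the mage, the orc, the paladin]
10. Porter goes back to the loading dock with the mage.  [the loading dock: the archer, the goblin, the mage, the rogue | the warehouse floor: the bard, the cleric, the knight, the orc, the paladin]
11. Porter goes to the warehouse floor with the mage and the rogue.  [the loading dock: the archer, the goblin | the warehouse floor: the bard, the cleric, the knight, the mage, the orc, the paladin, the rogue]
12. Porter goes back to the loading dock with the mage.  [the loading dock: the archer, the goblin, the mage | the warehouse floor: the bard, the cleric, the knight, the orc, the paladin, the rogue]
13. Porter goes to the warehouse floor with the archer and the mage.  [the loading dock: the goblin | the warehouse floor: the archer, the bard, the cleric, the knight, the mage, the orc, the paladin, the rogue]
14. Porter goes back to the loading dock with the mage.  [the loading dock: the goblin, the mage | the warehouse floor: the archer, the bard, the cleric, the knight, the orc, the paladin, the rogue]
15. Porter goes to the warehouse floor with the goblin and the mage.  [the loading dock: — | the warehouse floor: the archer, the bard, the cleric, the goblin, the knight, the mage, the orc, the paladin, the rogue]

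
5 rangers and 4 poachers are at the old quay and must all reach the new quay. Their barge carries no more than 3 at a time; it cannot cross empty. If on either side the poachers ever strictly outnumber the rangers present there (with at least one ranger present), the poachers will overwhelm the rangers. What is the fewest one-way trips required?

Counting alone: each trip to the new quay takes at most 3 across and each return brings at least 1 back, so after t trips out (and t−1 returns) at most 3t − (t−1) of the 9 are across; that first reaches 9 at t = 4, so at least 7 crossings are needed.
The plan below uses exactly 7 crossings, so it is optimal:
1. 3 poachers → the new quay.  (the old quay: 5R 1P; the new quay: 0R 3P)
2. 1 poacher ← the old quay.  (the old quay: 5R 2P; the new quay: 0R 2P)
3. 3 rangers → the new quay.  (the old quay: 2R 2P; the new quay: 3R 2P)
4. 1 ranger ← the old quay.  (the old quay: 3R 2P; the new quay: 2R 2P)
5. 2 rangers and 1 poacher → the new quay.  (the old quay: 1R 1P; the new quay: 4R 3P)
6. 1 ranger ← the old quay.  (the old quay: 2R 1P; the new quay: 3R 3P)
7. 2 rangers and 1 poacher → the new quay.  (the old quay: 0R 0P; the new quay: 5R 4P)

7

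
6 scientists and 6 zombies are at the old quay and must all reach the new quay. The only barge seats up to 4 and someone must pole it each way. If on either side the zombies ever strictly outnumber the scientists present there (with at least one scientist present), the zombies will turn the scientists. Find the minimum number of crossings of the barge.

Counting alone: each trip to the new quay takes at most 4 across and each return brings at least 1 back, so after t trips out (and t−1 returns) at most 4t − (t−1) of the 12 are across; that first reaches 12 at t = 4, so at least 7 crossings are needed.
The safety rule pushes this higher. Following every safe sequence of crossings, the most of the 12 that can be at the new quay as the barge arrives there on crossing 7 is 11 — never all 12.
So no plan with fewer than 9 crossings exists, and this one achieves 9:
1. 2 zombies → the new quay.  (the old quay: 6S 4Z; the new quay: 0S 2Z)
2. 1 zombie ← the old quay.  (the old quay: 6S 5Z; the new quay: 0S 1Z)
3. 4 zombies → the new quay.  (the old quay: 6S 1Z; the new quay: 0S 5Z)
4. 1 zombie ← the old quay.  (the old quay: 6S 2Z; the new quay: 0S 4Z)
5. 4 scientists → the new quay.  (the old quay: 2S 2Z; the new quay: 4S 4Z)
6. 1 scientist and 1 zombie ← the old quay.  (the old quay: 3S 3Z; the new quay: 3S 3Z)
7. 2 scientists and 2 zombies → the new quay.  (the old quay: 1S 1Z; the new quay: 5S 5Z)
8. 1 scientist and 1 zombie ← the old quay.  (the old quay: 2S 2Z; the new quay: 4S 4Z)
9. 2 scientists and 2 zombies → the new quay.  (the old quay: 0S 0Z; the new quay: 6S 6Z)

9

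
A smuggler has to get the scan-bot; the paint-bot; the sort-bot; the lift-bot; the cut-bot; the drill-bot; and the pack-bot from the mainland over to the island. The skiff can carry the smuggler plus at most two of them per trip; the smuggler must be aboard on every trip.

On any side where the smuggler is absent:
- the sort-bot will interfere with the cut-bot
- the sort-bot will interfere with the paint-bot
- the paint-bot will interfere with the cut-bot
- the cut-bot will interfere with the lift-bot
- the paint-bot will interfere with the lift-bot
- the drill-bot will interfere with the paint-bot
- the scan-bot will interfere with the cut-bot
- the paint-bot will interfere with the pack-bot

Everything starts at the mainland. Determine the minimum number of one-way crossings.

Counting alone: the smuggler can take at most 2 across per trip to the island, so moving all 7 needs at least 4 loaded trips out, with a return between consecutive ones — at least 7 crossings.
The safety rule pushes this higher. Following every safe sequence of crossings, the most of the 7 that can be at the island as the skiff arrives there on crossings 7, 9 is 5, 6 respectively — never all 7.
So no plan with fewer than 11 crossings exists, and this one achieves 11:
1. Smuggler goes to the island with the cut-bot and the paint-bot.  [the mainland: the drill-bot, the lift-bot, the pack-bot, the scan-bot, the sort-bot | the island: the cut-bot, the paint-bot]
2. Smuggler goes back to the mainland with the paint-bot.  [the mainland: the drill-bot, the lift-bot, the pack-bot, the paint-bot, the scan-bot, the sort-bot | the island: the cut-bot]
3. Smuggler goes to the island with the paint-bot and the scan-bot.  [the mainland: the drill-bot, the lift-bot, the pack-bot, the sort-bot | the island: the cut-bot, the paint-bot, the scan-bot]
4. Smuggler goes back to the mainland with the cut-bot.  [the mainland: the cut-bot, the drill-bot, the lift-bot, the pack-bot, the sort-bot | the island: the paint-bot, the scan-bot]
5. Smuggler goes to the island with the lift-bot and the sort-bot.  [the mainland: the cut-bot, the drill-bot, the pack-bot | the island: the lift-bot, the paint-bot, the scan-bot, the sort-bot]
6. Smuggler goes back to the mainland with the paint-bot.  [the mainland: the cut-bot, the drill-bot, the pack-bot, the paint-bot | the island: the lift-bot, the scan-bot, the sort-bot]
7. Smuggler goes to the island with the drill-bot and the paint-bot.  [the mainland: the cut-bot, the pack-bot | the island: the drill-bot, the lift-bot, the paint-bot, the scan-bot, the sort-bot]
8. Smuggler goes back to the mainland with the paint-bot.  [the mainland: the cut-bot, the pack-bot, the paint-bot | the island: the drill-bot, the lift-bot, the scan-bot, the sort-bot]
9. Smuggler goes to the island with the pack-bot and the paint-bot.  [the mainland: the cut-bot | the island: the drill-bot, the lift-bot, the pack-bot, the paint-bot, the scan-bot, the sort-bot]
10. Smuggler goes back to the mainland with the paint-bot.  [the mainland: the cut-bot, the paint-bot | the island: the drill-bot, the lift-bot, the pack-bot, the scan-bot, the sort-bot]
11. Smuggler goes to the island with the cut-bot and the paint-bot.  [the mainland: — | the island: the cut-bot, the drill-bot, the lift-bot, the pack-bot, the paint-bot, the scan-bot, the sort-bot]

11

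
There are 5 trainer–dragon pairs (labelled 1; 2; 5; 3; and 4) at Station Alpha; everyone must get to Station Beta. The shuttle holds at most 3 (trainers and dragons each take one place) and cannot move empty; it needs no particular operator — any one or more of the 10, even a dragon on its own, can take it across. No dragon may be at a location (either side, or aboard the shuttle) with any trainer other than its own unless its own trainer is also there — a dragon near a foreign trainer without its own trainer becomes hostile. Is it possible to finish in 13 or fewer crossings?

Yes — this plan uses 11 crossings (≤ 13):
1. dragon 1 and trainer 1 cross → Station Beta.
2. trainer 1 crosses ← Station Alpha.
3. dragon 2, dragon 3, and dragon 5 cross → Station Beta.
4. dragon 1 crosses ← Station Alpha.
5. trainer 2, trainer 3, and trainer 5 cross → Station Beta.
6. dragon 2 and trainer 2 cross ← Station Alpha.
7. trainer 1, trainer 2, and trainer 4 cross → Station Beta.
8. dragon 5 crosses ← Station Alpha.
9. dragon 1 and dragon 2 cross → Station Beta.
10. dragon 1 crosses ← Station Alpha.
11. dragon 1, dragon 4, and dragon 5 cross → Station Beta.

Yes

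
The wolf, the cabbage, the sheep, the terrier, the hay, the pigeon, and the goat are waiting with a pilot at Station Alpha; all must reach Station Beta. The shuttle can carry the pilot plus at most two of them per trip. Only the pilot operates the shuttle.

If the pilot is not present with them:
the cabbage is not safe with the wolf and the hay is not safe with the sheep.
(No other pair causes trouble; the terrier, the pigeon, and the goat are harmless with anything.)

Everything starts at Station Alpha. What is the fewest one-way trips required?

7

Counting alone: the pilot can take at most 2 across per trip to Station Beta, so moving all 7 needs at least 4 loaded trips out, with a return between consecutive ones — at least 7 crossings.
The plan below uses exactly 7 crossings, so it is optimal:
1. Pilot goes to Station Beta with the sheep and the wolf.  [Station Alpha: the cabbage, the goat, the hay, the pigeon, the terrier | Station Beta: the sheep, the wolf]
2. Pilot goes back to Station Alpha alone.  [Station Alpha: the cabbage, the goat, the hay, the pigeon, the terrier | Station Beta: the sheep, the wolf]
3. Pilot goes to Station Beta with the terrier.  [Station Alpha: the cabbage, the goat, the hay, the pigeon | Station Beta: the sheep, the terrier, the wolf]
4. Pilot goes back to Station Alpha alone.  [Station Alpha: the cabbage, the goat, the hay, the pigeon | Station Beta: the sheep, the terrier, the wolf]
5. Pilot goes to Station Beta with the goat and the pigeon.  [Station Alpha: the cabbage, the hay | Station Beta: the goat, the pigeon, the sheep, the terrier, the wolf]
6. Pilot goes back to Station Alpha alone.  [Station Alpha: the cabbage, the hay | Station Beta: the goat, the pigeon, the sheep, the terrier, the wolf]
7. Pilot goes to Station Beta with the cabbage and the hay.  [Station Alpha: — | Station Beta: the cabbage, the goat, the hay, the pigeon, the sheep, the terrier, the wolf]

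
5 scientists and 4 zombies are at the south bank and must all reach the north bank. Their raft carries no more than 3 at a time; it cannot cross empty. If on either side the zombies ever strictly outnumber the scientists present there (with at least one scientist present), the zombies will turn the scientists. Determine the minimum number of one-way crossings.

Counting alone: each trip to the north bank takes at most 3 across and each return brings at least 1 back, so after t trips out (and t−1 returns) at most 3t − (t−1) of the 9 are across; that first reaches 9 at t = 4, so at least 7 crossings are needed.
The plan below uses exactly 7 crossings, so it is optimal:
1. 3 zombies → the north bank.  (the south bank: 5S 1Z; the north bank: 0S 3Z)
2. 1 zombie ← the south bank.  (the south bank: 5S 2Z; the north bank: 0S 2Z)
3. 3 scientists → the north bank.  (the south bank: 2S 2Z; the north bank: 3S 2Z)
4. 1 scientist ← the south bank.  (the south bank: 3S 2Z; the north bank: 2S 2Z)
5. 2 scientists and 1 zombie → the north bank.  (the south bank: 1S 1Z; the north bank: 4S 3Z)
6. 1 scientist ← the south bank.  (the south bank: 2S 1Z; the north bank: 3S 3Z)
7. 2 scientists and 1 zombie → the north bank.  (the south bank: 0S 0Z; the north bank: 5S 4Z)

7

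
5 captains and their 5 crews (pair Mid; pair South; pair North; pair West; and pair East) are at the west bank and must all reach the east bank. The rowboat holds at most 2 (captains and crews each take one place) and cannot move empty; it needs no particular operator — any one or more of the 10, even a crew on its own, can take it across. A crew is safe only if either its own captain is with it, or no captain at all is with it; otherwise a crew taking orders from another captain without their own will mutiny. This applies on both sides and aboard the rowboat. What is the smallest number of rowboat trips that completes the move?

Following every safe sequence of crossings from the start, the most of the 10 that can be at the east bank as the rowboat arrives there on crossings 1, 3, 5, 7 is 2, 3, 4, 5 respectively; the best ever achieved is 5 of 10.
From crossing 9 on, no configuration arises that was not already reachable earlier: only 82 distinct safe configurations (who is on which side, and where the rowboat is) can ever be reached, none of them has everyone across, and every continuation just revisits them. So no valid plan exists.

impossible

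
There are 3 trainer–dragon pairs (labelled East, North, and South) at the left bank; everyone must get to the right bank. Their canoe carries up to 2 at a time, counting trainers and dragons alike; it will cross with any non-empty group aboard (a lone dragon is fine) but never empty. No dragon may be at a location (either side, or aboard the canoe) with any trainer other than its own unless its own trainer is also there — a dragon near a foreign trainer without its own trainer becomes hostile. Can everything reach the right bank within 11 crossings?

Yes

Yes — this plan uses 11 crossings (≤ 11):
1. dragon East and trainer East cross → the right bank.
2. trainer East crosses ← the left bank.
3. dragon North and dragon South cross → the right bank.
4. dragon East crosses ← the left bank.
5. trainer North and trainer South cross → the right bank.
6. dragon North and trainer North cross ← the left bank.
7. trainer East and trainer North cross → the right bank.
8. dragon South crosses ← the left bank.
9. dragon East and dragon North cross → the right bank.
10. trainer South crosses ← the left bank.
11. dragon South and trainer South cross → the right bank.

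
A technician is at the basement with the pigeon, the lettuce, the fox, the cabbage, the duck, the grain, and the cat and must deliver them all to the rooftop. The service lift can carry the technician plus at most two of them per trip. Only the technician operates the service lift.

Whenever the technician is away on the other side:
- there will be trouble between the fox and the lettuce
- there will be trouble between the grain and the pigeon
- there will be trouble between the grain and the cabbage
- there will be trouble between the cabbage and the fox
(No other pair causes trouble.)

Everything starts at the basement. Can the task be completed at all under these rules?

Yes

1. Technician goes to the rooftop with the fox and the grain.
2. Technician goes back to the basement alone.
3. Technician goes to the rooftop with the pigeon.
4. Technician goes back to the basement with the grain.
5. Technician goes to the rooftop with the cabbage and the lettuce.
6. Technician goes back to the basement with the fox.
7. Technician goes to the rooftop with the cat and the duck.
8. Technician goes back to the basement alone.
9. Technician goes to the rooftop with the fox and the grain.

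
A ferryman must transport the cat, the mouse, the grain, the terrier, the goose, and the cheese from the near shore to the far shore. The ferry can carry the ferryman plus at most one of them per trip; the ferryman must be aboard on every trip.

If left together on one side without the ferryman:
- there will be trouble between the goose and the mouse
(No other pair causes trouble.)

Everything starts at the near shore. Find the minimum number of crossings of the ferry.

11

Counting alone: the ferryman can take at most 1 across per trip to the far shore, so moving all 6 needs at least 6 loaded trips out, with a return between consecutive ones — at least 11 crossings.
The plan below uses exactly 11 crossings, so it is optimal:
1. Ferryman goes to the far shore with the mouse.  [the near shore: the cat, the cheese, the goose, the grain, the terrier | the far shore: the mouse]
2. Ferryman goes back to the near shore alone.  [the near shore: the cat, the cheese, the goose, the grain, the terrier | the far shore: the mouse]
3. Ferryman goes to the far shore with the cat.  [the near shore: the cheese, the goose, the grain, the terrier | the far shore: the cat, the mouse]
4. Ferryman goes back to the near shore alone.  [the near shore: the cheese, the goose, the grain, the terrier | the far shore: the cat, the mouse]
5. Ferryman goes to the far shore with the grain.  [the near shore: the cheese, the goose, the terrier | the far shore: the cat, the grain, the mouse]
6. Ferryman goes back to the near shore alone.  [the near shore: the cheese, the goose, the terrier | the far shore: the cat, the grain, the mouse]
7. Ferryman goes to the far shore with the terrier.  [the near shore: the cheese, the goose | the far shore: the cat, the grain, the mouse, the terrier]
8. Ferryman goes back to the near shore alone.  [the near shore: the cheese, the goose | the far shore: the cat, the grain, the mouse, the terrier]
9. Ferryman goes to the far shore with the cheese.  [the near shore: the goose | the far shore: the cat, the cheese, the grain, the mouse, the terrier]
10. Ferryman goes back to the near shore alone.  [the near shore: the goose | the far shore: the cat, the cheese, the grain, the mouse, the terrier]
11. Ferryman goes to the far shore with the goose.  [the near shore: — | the far shore: the cat, the cheese, the goose, the grain, the mouse, the terrier]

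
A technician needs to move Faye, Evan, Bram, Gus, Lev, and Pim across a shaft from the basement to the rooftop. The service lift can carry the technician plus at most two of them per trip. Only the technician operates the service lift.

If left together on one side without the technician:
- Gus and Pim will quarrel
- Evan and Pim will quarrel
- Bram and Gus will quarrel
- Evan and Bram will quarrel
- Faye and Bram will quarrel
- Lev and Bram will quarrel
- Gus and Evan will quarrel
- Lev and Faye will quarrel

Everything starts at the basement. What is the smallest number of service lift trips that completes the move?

impossible

Whatever the first load, the items left behind include a forbidden pair without the technician. No opening move is safe, so no plan exists.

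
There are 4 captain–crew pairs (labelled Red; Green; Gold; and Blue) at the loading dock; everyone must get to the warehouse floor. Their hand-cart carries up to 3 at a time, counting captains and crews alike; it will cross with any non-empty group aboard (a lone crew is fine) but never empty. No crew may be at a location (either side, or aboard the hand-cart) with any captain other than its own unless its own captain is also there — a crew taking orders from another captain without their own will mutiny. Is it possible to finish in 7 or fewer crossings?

No

Counting alone: each trip to the warehouse floor takes at most 3 across and each return brings at least 1 back, so after t trips out (and t−1 returns) at most 3t − (t−1) of the 8 are across; that first reaches 8 at t = 4, so at least 7 crossings are needed.
The safety rule pushes this higher. Following every safe sequence of crossings, the most of the 8 that can be at the warehouse floor as the hand-cart arrives there on crossing 7 is 7 — never all 8.
So the move cannot be finished within 7 crossings. (The shortest complete plan takes 9:)
1. captain Red and crew Red cross → the warehouse floor.
2. captain Red crosses ← the loading dock.
3. captain Green, captain Red, and crew Green cross → the warehouse floor.
4. captain Red and crew Red cross ← the loading dock.
5. captain Blue, captain Gold, and captain Red cross → the warehouse floor.
6. crew Green crosses ← the loading dock.
7. crew Green and crew Red cross → the warehouse floor.
8. crew Red crosses ← the loading dock.
9. crew Blue, crew Gold, and crew Red cross → the warehouse floor.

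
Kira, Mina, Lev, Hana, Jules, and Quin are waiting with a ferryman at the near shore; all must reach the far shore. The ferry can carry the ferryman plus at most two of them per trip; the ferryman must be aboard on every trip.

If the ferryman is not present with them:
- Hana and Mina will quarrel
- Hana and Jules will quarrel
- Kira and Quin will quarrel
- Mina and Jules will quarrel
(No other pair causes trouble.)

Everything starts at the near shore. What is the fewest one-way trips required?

Whatever the first load, the items left behind include a forbidden pair without the ferryman. No opening move is safe, so no plan exists.

impossible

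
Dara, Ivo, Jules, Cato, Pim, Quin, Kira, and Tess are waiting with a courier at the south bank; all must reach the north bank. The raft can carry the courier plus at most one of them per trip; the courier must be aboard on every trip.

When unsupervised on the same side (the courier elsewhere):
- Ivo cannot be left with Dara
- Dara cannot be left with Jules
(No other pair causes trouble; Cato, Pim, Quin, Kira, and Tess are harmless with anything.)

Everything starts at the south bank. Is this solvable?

1. Courier goes to the north bank with Dara.
2. Courier goes back to the south bank alone.
3. Courier goes to the north bank with Ivo.
4. Courier goes back to the south bank with Dara.
5. Courier goes to the north bank with Jules.
6. Courier goes back to the south bank alone.
7. Courier goes to the north bank with Cato.
8. Courier goes back to the south bank alone.
9. Courier goes to the north bank with Pim.
10. Courier goes back to the south bank alone.
11. Courier goes to the north bank with Quin.
12. Courier goes back to the south bank alone.
13. Courier goes to the north bank with Kira.
14. Courier goes back to the south bank alone.
15. Courier goes to the north bank with Tess.
16. Courier goes back to the south bank alone.
17. Courier goes to the north bank with Dara.

Yes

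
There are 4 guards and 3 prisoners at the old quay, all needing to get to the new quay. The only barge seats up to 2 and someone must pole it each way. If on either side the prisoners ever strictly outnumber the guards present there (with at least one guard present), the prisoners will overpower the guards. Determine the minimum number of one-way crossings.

Counting alone: each trip to the new quay takes at most 2 across and each return brings at least 1 back, so after t trips out (and t−1 returns) at most 2t − (t−1) of the 7 are across; that first reaches 7 at t = 6, so at least 11 crossings are needed.
The plan below uses exactly 11 crossings, so it is optimal:
1. 2 prisoners → the new quay.  (the old quay: 4G 1P; the new quay: 0G 2P)
2. 1 prisoner ← the old quay.  (the old quay: 4G 2P; the new quay: 0G 1P)
3. 2 prisoners → the new quay.  (the old quay: 4G 0P; the new quay: 0G 3P)
4. 1 prisoner ← the old quay.  (the old quay: 4G 1P; the new quay: 0G 2P)
5. 2 guards → the new quay.  (the old quay: 2G 1P; the new quay: 2G 2P)
6. 1 prisoner ← the old quay.  (the old quay: 2G 2P; the new quay: 2G 1P)
7. 1 guard and 1 prisoner → the new quay.  (the old quay: 1G 1P; the new quay: 3G 2P)
8. 1 guard ← the old quay.  (the old quay: 2G 1P; the new quay: 2G 2P)
9. 1 guard and 1 prisoner → the new quay.  (the old quay: 1G 0P; the new quay: 3G 3P)
10. 1 prisoner ← the old quay.  (the old quay: 1G 1P; the new quay: 3G 2P)
11. 1 guard and 1 prisoner → the new quay.  (the old quay: 0G 0P; the new quay: 4G 3P)

11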